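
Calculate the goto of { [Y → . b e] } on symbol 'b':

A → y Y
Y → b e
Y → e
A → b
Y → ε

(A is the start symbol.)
GOTO(I, 'b') = CLOSURE({ [A → αX.β] : [A → α.Xβ] ∈ I, X = 'b' })

Items with dot before 'b', with the dot advanced:
  [Y → . b e] → [Y → b . e]
Closure adds nothing (no advanced item has the dot before a non-terminal).

GOTO = { [Y → b . e] }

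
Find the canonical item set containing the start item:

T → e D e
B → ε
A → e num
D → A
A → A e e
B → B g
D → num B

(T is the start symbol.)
First, augment the grammar with T' → T
I₀ = CLOSURE({ [T' → . T] }):
  [T' → . T] has the dot before T: add [T → . e D e]
No further items can be added.

I₀ = { [T → . e D e], [T' → . T] }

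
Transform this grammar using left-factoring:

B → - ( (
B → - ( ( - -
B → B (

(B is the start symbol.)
B → - ( ( B'
B' → ε
B' → - -
B → B (

Left-factoring transforms A → αβ₁ | αβ₂ into A → αA' and A' → β₁ | β₂
(α is the longest common prefix among the alternatives). Repeat until
no nonterminal has two alternatives with a common prefix.

Round 1: B has alternatives sharing prefix '- ( ('. Introduce B': B → - ( ( B'
  Add: B' → ε
  Add: B' → - -

No remaining common prefixes — done.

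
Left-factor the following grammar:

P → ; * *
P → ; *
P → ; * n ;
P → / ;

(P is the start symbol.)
P → ; * P'
P' → *
P' → ε
P' → n ;
P → / ;

Left-factoring transforms A → αβ₁ | αβ₂ into A → αA' and A' → β₁ | β₂
(α is the longest common prefix among the alternatives). Repeat until
no nonterminal has two alternatives with a common prefix.

Round 1: P has alternatives sharing prefix '; *'. Introduce P': P → ; * P'
  Add: P' → *
  Add: P' → ε
  Add: P' → n ;

No remaining common prefixes — done.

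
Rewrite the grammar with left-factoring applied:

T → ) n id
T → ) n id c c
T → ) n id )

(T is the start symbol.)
Left-factoring transforms A → αβ₁ | αβ₂ into A → αA' and A' → β₁ | β₂
(α is the longest common prefix among the alternatives). Repeat until
no nonterminal has two alternatives with a common prefix.

Round 1: T has alternatives sharing prefix ') n id'. Introduce T': T → ) n id T'
  Add: T' → ε
  Add: T' → c c
  Add: T' → )

No remaining common prefixes — done.

Resulting grammar:
T → ) n id T'
T' → ε
T' → c c
T' → )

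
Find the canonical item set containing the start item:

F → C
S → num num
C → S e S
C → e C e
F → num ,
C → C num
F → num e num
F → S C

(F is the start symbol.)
First, augment the grammar with F' → F
I₀ = CLOSURE({ [F' → . F] }):
  [F' → . F] has the dot before F: add [F → . C], [F → . num ,], [F → . num e num], [F → . S C]
  [F → . C] has the dot before C: add [C → . S e S], [C → . e C e], [C → . C num]
  [F → . S C] has the dot before S: add [S → . num num]
No further items can be added.

I₀ = { [C → . C num], [C → . S e S], [C → . e C e], [F → . C], [F → . S C], [F → . num ,], [F → . num e num], [F' → . F], [S → . num num] }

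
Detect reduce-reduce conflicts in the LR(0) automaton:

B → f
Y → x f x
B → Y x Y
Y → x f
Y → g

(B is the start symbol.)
No reduce-reduce conflicts

A reduce-reduce conflict occurs when an LR(0) state has two complete items [A → α .] and [B → β .] — both call for a reduction, and with no lookahead the parser cannot choose between them.

Augment with B' → B and build the canonical LR(0) collection (I0 = CLOSURE({[B' → . B]}), then GOTO on every symbol after a dot until no new states appear). It has 10 states:
  I0: { [B → . Y x Y], [B → . f], [B' → . B], [Y → . g], [Y → . x f x], [Y → . x f] }  — shift
  I1: { [B' → B .] }  — accept
  I2: { [B → Y . x Y] }  — shift
  I3: { [B → f .] }  — reduce
  I4: { [Y → g .] }  — reduce
  I5: { [Y → x . f x], [Y → x . f] }  — shift
  I6: { [Y → x f . x], [Y → x f .] }  — shift, reduce
  I7: { [Y → x f x .] }  — reduce
  I8: { [B → Y x . Y], [Y → . g], [Y → . x f x], [Y → . x f] }  — shift
  I9: { [B → Y x Y .] }  — reduce

No state contains more than one complete item.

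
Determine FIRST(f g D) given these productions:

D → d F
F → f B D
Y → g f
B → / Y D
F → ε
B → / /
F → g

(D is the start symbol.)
To compute FIRST(f g D), process the symbols left to right:
Symbol f is a terminal. Add 'f' and stop.
FIRST(f g D) = { 'f' }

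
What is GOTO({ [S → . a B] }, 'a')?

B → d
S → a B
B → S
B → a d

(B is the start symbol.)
{ [B → . S], [B → . a d], [B → . d], [S → . a B], [S → a . B] }

GOTO(I, 'a') = CLOSURE({ [A → αX.β] : [A → α.Xβ] ∈ I, X = 'a' })

Items with dot before 'a', with the dot advanced:
  [S → . a B] → [S → a . B]
Closure of the advanced items:
  [S → a . B] has the dot before B: add [B → . d], [B → . S], [B → . a d]
  [B → . S] has the dot before S: add [S → . a B]

GOTO = { [B → . S], [B → . a d], [B → . d], [S → . a B], [S → a . B] }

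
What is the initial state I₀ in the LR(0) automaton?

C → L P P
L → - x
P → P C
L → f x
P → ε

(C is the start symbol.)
{ [C → . L P P], [C' → . C], [L → . - x], [L → . f x] }

First, augment the grammar with C' → C
I₀ = CLOSURE({ [C' → . C] }):
  [C' → . C] has the dot before C: add [C → . L P P]
  [C → . L P P] has the dot before L: add [L → . - x], [L → . f x]
No further items can be added.

I₀ = { [C → . L P P], [C' → . C], [L → . - x], [L → . f x] }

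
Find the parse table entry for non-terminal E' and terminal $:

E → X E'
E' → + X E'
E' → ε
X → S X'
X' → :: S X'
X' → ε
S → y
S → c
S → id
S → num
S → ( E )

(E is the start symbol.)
To find M[E', $], we find productions for E' where $ is in the predict set (PREDICT(N → α) = (FIRST(α) \ {ε}) ∪ (FOLLOW(N) if α ⇒* ε)).

Relevant sets:
  FOLLOW(E') = { $, ')' }

E' → + X E': PREDICT = { '+' }
E' → ε: PREDICT = { $, ')' }
  $ is in predict set, so this production goes in M[E', $]

M[E', $] = E' → ε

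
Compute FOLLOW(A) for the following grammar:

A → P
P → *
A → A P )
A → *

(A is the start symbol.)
To compute FOLLOW(A), find every occurrence of A on a right-hand side N → α A β: add FIRST(β) \ {ε}, and if β is empty or nullable also add FOLLOW(N). Iterate to a fixed point.

A is the start symbol, so $ ∈ FOLLOW(A).
In A → A P ): A is followed by P ')', add FIRST(P ')') \ {ε} = { '*' }

Taking the union: FOLLOW(A) = { $, '*' }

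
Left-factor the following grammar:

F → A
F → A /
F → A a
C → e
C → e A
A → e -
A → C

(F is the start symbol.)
F → A F'
F' → ε
F' → /
F' → a
C → e C'
C' → ε
C' → A
A → e -
A → C

Left-factoring transforms A → αβ₁ | αβ₂ into A → αA' and A' → β₁ | β₂
(α is the longest common prefix among the alternatives). Repeat until
no nonterminal has two alternatives with a common prefix.

Round 1: F has alternatives sharing prefix 'A'. Introduce F': F → A F'
  Add: F' → ε
  Add: F' → /
  Add: F' → a

Round 2: C has alternatives sharing prefix 'e'. Introduce C': C → e C'
  Add: C' → ε
  Add: C' → A

No remaining common prefixes — done.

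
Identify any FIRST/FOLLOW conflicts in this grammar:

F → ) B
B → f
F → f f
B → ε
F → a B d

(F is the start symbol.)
No FIRST/FOLLOW conflicts.

A FIRST/FOLLOW conflict occurs when a non-terminal N has a nullable alternative N → β (β ⇒* ε) and another alternative N → α with FIRST(α) ∩ FOLLOW(N) ≠ ∅: on such a lookahead the parser cannot decide between expanding α and letting N vanish via β.

Nullable non-terminals: B.

B: nullable alternative(s) B → ε; FOLLOW(B) = { $, 'd' }
  B → f: FIRST \ {ε} = { 'f' } — disjoint from FOLLOW(B)
  B → ε: FIRST \ {ε} = { } — this is the only nullable alternative, skip

F has no nullable alternative, so no FIRST/FOLLOW check is needed there.

No FIRST/FOLLOW conflicts found.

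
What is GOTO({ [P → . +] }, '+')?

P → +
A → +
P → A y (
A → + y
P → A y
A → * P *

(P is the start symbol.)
GOTO(I, '+') = CLOSURE({ [A → αX.β] : [A → α.Xβ] ∈ I, X = '+' })

Items with dot before '+', with the dot advanced:
  [P → . +] → [P → + .]
Closure adds nothing (no advanced item has the dot before a non-terminal).

GOTO = { [P → + .] }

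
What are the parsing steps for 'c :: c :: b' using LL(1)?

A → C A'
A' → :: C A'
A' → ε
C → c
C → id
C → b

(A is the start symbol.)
LL(1) parsing maintains a stack (initially the start symbol over $) and the input. At each step: if the stack top is a terminal, match it against the current input token; if it is a non-terminal N, replace it with the RHS of M[N, lookahead] (the unique production whose predict set contains the lookahead).

Stack is shown with the top on the left.

Stack      Input          Action
--------------------------------
A $        c :: c :: b $  output A → C A'
C A' $     c :: c :: b $  output C → c
c A' $     c :: c :: b $  match 'c'
A' $       :: c :: b $    output A' → :: C A'
:: C A' $  :: c :: b $    match '::'
C A' $     c :: b $       output C → c
c A' $     c :: b $       match 'c'
A' $       :: b $         output A' → :: C A'
:: C A' $  :: b $         match '::'
C A' $     b $            output C → b
b A' $     b $            match 'b'
A' $       $              output A' → ε
$          $              accept

The string is accepted.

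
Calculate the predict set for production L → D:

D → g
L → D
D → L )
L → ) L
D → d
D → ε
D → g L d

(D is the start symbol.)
{ ')', 'd', 'g' }

PREDICT(L → D) = (FIRST(RHS) \ {ε}) ∪ (FOLLOW(L) if ε ∈ FIRST(RHS), i.e. RHS ⇒* ε)
FIRST(D) = { ')', 'd', 'g', ε }
FIRST(D) = { ')', 'd', 'g', ε }
ε ∈ FIRST(D) (the right-hand side is nullable), so add FOLLOW(L) = { ')', 'd' }
PREDICT(L → D) = { ')', 'd', 'g' }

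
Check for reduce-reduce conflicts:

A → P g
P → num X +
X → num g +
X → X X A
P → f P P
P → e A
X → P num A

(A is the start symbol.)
No reduce-reduce conflicts

A reduce-reduce conflict occurs when an LR(0) state has two complete items [A → α .] and [B → β .] — both call for a reduction, and with no lookahead the parser cannot choose between them.

Augment with A' → A and build the canonical LR(0) collection (I0 = CLOSURE({[A' → . A]}), then GOTO on every symbol after a dot until no new states appear). It has 21 states:
  I0: { [A → . P g], [A' → . A], [P → . e A], [P → . f P P], [P → . num X +] }  — shift
  I1: { [A' → A .] }  — accept
  I2: { [A → P . g] }  — shift
  I3: { [A → . P g], [P → . e A], [P → . f P P], [P → . num X +], [P → e . A] }  — shift
  I4: { [P → . e A], [P → . f P P], [P → . num X +], [P → f . P P] }  — shift
  I5: { [P → . e A], [P → . f P P], [P → . num X +], [P → num . X +], [X → . P num A], [X → . X X A], [X → . num g +] }  — shift
  I6: { [X → P . num A] }  — shift
  I7: { [P → . e A], [P → . f P P], [P → . num X +], [P → num X . +], [X → . P num A], [X → . X X A], [X → . num g +], [X → X . X A] }  — shift
  I8: { [P → . e A], [P → . f P P], [P → . num X +], [P → num . X +], [X → . P num A], [X → . X X A], [X → . num g +], [X → num . g +] }  — shift
  I9: { [X → num g . +] }  — shift
  I10: { [X → num g + .] }  — reduce
  I11: { [P → num X + .] }  — reduce
  I12: { [A → . P g], [P → . e A], [P → . f P P], [P → . num X +], [X → . P num A], [X → . X X A], [X → . num g +], [X → X . X A], [X → X X . A] }  — shift
  I13: { [X → X X A .] }  — reduce
  I14: { [A → P . g], [X → P . num A] }  — shift
  I15: { [A → P g .] }  — reduce
  I16: { [A → . P g], [P → . e A], [P → . f P P], [P → . num X +], [X → P num . A] }  — shift
  I17: { [X → P num A .] }  — reduce
  I18: { [P → . e A], [P → . f P P], [P → . num X +], [P → f P . P] }  — shift
  I19: { [P → f P P .] }  — reduce
  I20: { [P → e A .] }  — reduce

No state contains more than one complete item.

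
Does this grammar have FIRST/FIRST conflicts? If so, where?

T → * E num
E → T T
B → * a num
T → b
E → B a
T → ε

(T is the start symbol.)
A FIRST/FIRST conflict occurs when two productions N → α and N → β for the same non-terminal have FIRST(α) ∩ FIRST(β) ≠ ∅ (with ε ∈ FIRST of a nullable right-hand side, so two nullable alternatives also conflict).

FIRST sets of the non-terminals at (or reachable through a nullable prefix from) the front of some alternative:
  FIRST(T) = { '*', 'b', ε }
  FIRST(B) = { '*' }

Productions for T:
  T → * E num: FIRST = { '*' }
  T → b: FIRST = { 'b' }
  T → ε: FIRST = { ε }
Productions for E:
  E → T T: FIRST = { '*', 'b', ε }
  E → B a: FIRST = { '*' }
B has only one production, so no FIRST/FIRST conflict is possible there.

Conflict for E: E → T T and E → B a
  Overlap: { '*' }

Answer: Yes. E → T T / E → B a on { '*' }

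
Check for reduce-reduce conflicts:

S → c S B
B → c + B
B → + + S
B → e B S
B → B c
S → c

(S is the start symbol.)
Yes — I10: [B → B c .] vs [S → c .]

Augment with S' → S and build the canonical LR(0) collection (I0 = CLOSURE({[S' → . S]}), then GOTO on every symbol after a dot until no new states appear). It has 16 states:
  I0: { [S → . c S B], [S → . c], [S' → . S] }  — shift
  I1: { [S' → S .] }  — accept
  I2: { [S → . c S B], [S → . c], [S → c . S B], [S → c .] }  — shift, reduce
  I3: { [B → . + + S], [B → . B c], [B → . c + B], [B → . e B S], [S → c S . B] }  — shift
  I4: { [B → + . + S] }  — shift
  I5: { [B → B . c], [S → c S B .] }  — shift, reduce
  I6: { [B → c . + B] }  — shift
  I7: { [B → . + + S], [B → . B c], [B → . c + B], [B → . e B S], [B → e . B S] }  — shift
  I8: { [B → B . c], [B → e B . S], [S → . c S B], [S → . c] }  — shift
  I9: { [B → e B S .] }  — reduce
  I10: { [B → B c .], [S → . c S B], [S → . c], [S → c . S B], [S → c .] }  — shift, 2 reduces
  I11: { [B → . + + S], [B → . B c], [B → . c + B], [B → . e B S], [B → c + . B] }  — shift
  I12: { [B → B . c], [B → c + B .] }  — shift, reduce
  I13: { [B → B c .] }  — reduce
  I14: { [B → + + . S], [S → . c S B], [S → . c] }  — shift
  I15: { [B → + + S .] }  — reduce

I10 contains complete items [B → B c .], [S → c .] — reduce-reduce conflict.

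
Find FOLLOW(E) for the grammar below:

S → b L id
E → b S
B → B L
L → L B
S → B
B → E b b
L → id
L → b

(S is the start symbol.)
To compute FOLLOW(E), find every occurrence of E on a right-hand side N → α E β: add FIRST(β) \ {ε}, and if β is empty or nullable also add FOLLOW(N). Iterate to a fixed point.

In B → E b b: E is followed by b b, add FIRST(b b) \ {ε} = { 'b' }

Taking the union: FOLLOW(E) = { 'b' }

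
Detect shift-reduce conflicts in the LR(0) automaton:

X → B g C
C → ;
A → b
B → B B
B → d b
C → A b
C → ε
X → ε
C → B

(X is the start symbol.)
A shift-reduce conflict occurs when an LR(0) state has both:
  - a complete (reduce) item [A → α .] (dot at the end), and
  - a shift item [B → β . c γ] (dot before a terminal).

Augment with X' → X and build the canonical LR(0) collection (I0 = CLOSURE({[X' → . X]}), then GOTO on every symbol after a dot until no new states appear). It has 13 states:
  I0: { [B → . B B], [B → . d b], [X → . B g C], [X → .], [X' → . X] }  — shift, reduce
  I1: { [B → . B B], [B → . d b], [B → B . B], [X → B . g C] }  — shift
  I2: { [X' → X .] }  — accept
  I3: { [B → d . b] }  — shift
  I4: { [B → d b .] }  — reduce
  I5: { [B → . B B], [B → . d b], [B → B . B], [B → B B .] }  — shift, reduce
  I6: { [A → . b], [B → . B B], [B → . d b], [C → . ;], [C → . A b], [C → . B], [C → .], [X → B g . C] }  — shift, reduce
  I7: { [C → ; .] }  — reduce
  I8: { [C → A . b] }  — shift
  I9: { [B → . B B], [B → . d b], [B → B . B], [C → B .] }  — shift, reduce
  I10: { [X → B g C .] }  — reduce
  I11: { [A → b .] }  — reduce
  I12: { [C → A b .] }  — reduce

I0 contains reduce item [X → .] and shift item [B → . d b] — shift-reduce conflict.
I5 contains reduce item [B → B B .] and shift item [B → . d b] — shift-reduce conflict.
I6 contains reduce item [C → .] and shift items [A → . b], [B → . d b], [C → . ;] — shift-reduce conflict.
I9 contains reduce item [C → B .] and shift item [B → . d b] — shift-reduce conflict.

Answer: Yes — I0: [X → .] vs [B → . d b]; I5: [B → B B .] vs [B → . d b]; I6: [C → .] vs [A → . b]; I9: [C → B .] vs [B → . d b]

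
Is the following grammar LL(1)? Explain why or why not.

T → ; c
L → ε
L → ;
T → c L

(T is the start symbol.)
Yes, the grammar is LL(1).

A grammar is LL(1) if for each non-terminal N with multiple productions, the predict sets of those productions are pairwise disjoint, where PREDICT(N → α) = (FIRST(α) \ {ε}) ∪ (FOLLOW(N) if α ⇒* ε).

Relevant sets:
  FOLLOW(L) = { $ }

For T:
  PREDICT(T → ';' c) = { ';' }
  PREDICT(T → c L) = { 'c' }
For L:
  PREDICT(L → ε) = { $ }
  PREDICT(L → ';') = { ';' }

All predict sets are disjoint. The grammar IS LL(1).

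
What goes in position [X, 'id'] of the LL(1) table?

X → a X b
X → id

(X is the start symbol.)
To find M[X, 'id'], we find productions for X where 'id' is in the predict set (PREDICT(N → α) = (FIRST(α) \ {ε}) ∪ (FOLLOW(N) if α ⇒* ε)).

X → a X b: PREDICT = { 'a' }
X → id: PREDICT = { 'id' }
  'id' is in predict set, so this production goes in M[X, 'id']

M[X, 'id'] = X → id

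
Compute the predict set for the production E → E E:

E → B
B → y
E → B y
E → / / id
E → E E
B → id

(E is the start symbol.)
{ '/', 'id', 'y' }

PREDICT(E → E E) = (FIRST(RHS) \ {ε}) ∪ (FOLLOW(E) if ε ∈ FIRST(RHS), i.e. RHS ⇒* ε)
FIRST(E) = { '/', 'id', 'y' }
FIRST(E E) = { '/', 'id', 'y' }
ε ∉ FIRST(E E), so FOLLOW(E) is not added.
PREDICT(E → E E) = { '/', 'id', 'y' }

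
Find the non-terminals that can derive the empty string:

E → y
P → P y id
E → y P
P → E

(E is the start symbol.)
None

A non-terminal is nullable if it can derive ε (the empty string): either it has an ε-production, or it has a production whose right-hand side consists entirely of nullable non-terminals.

There are no ε-productions, so no non-terminal can derive ε.
No non-terminals are nullable.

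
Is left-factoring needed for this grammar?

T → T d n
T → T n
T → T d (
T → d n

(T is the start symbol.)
Yes, T has productions with common prefix 'T'

Left-factoring is needed when two productions for the same non-terminal
share a common prefix on the right-hand side.

Productions for T:
  T → T d n
  T → T n
  T → T d (
  T → d n

Found common prefix 'T' in productions for T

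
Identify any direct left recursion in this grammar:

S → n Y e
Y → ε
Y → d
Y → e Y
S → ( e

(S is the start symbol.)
No direct left recursion

Direct left recursion occurs when N → N α for some non-terminal N (the right-hand side begins with the left-hand side itself).

S → n Y e: starts with n
Y → ε: starts with ε
Y → d: starts with d
Y → e Y: starts with e
S → ( e: starts with '('

No direct left recursion found.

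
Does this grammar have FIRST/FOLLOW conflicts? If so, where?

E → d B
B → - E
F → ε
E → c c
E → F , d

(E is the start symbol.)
Nullable non-terminals: F.
F has a nullable alternative but only one production, so nothing to check.

B, E have no nullable alternative, so no FIRST/FOLLOW check is needed there.

No FIRST/FOLLOW conflicts found.

Answer: No FIRST/FOLLOW conflicts.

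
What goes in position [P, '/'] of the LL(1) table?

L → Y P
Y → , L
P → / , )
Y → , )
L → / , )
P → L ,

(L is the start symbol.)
To find M[P, '/'], we find productions for P where '/' is in the predict set (PREDICT(N → α) = (FIRST(α) \ {ε}) ∪ (FOLLOW(N) if α ⇒* ε)).

Relevant sets:
  FIRST(L) = { ',', '/' }

P → / , ): PREDICT = { '/' }
  '/' is in predict set, so this production goes in M[P, '/']
P → L ,: PREDICT = { ',', '/' }
  '/' is in predict set, so this production goes in M[P, '/']

M[P, '/'] = P → / , ), P → L ,  (a multiply-defined cell — the grammar is not LL(1))

Answer: P → / , ), P → L ,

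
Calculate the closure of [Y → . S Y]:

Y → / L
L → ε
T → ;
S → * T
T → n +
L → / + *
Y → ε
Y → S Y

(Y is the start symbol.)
To compute CLOSURE, for each item [A → α.Bβ] where B is a non-terminal, add [B → .γ] for all productions B → γ; repeat for the newly added items until nothing changes.

Start with: [Y → . S Y]
  [Y → . S Y] has the dot before S: add [S → . * T]
No further items can be added.

CLOSURE = { [S → . * T], [Y → . S Y] }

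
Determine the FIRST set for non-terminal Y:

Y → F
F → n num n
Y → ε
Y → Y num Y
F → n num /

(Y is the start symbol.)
{ 'n', 'num', ε }

FIRST sets of the other non-terminals involved (by the same procedure, iterated to a fixed point):
  FIRST(F) = { 'n' }

From Y → F:
  - F is a non-terminal: add FIRST(F) \ {ε} = { 'n' }
    F is not nullable, so stop
From Y → ε:
  - ε-production, so ε ∈ FIRST(Y)
From Y → Y num Y:
  - Y is the symbol being defined: contributes nothing new
    Y is nullable, so continue to the next symbol
  - num is a terminal: add 'num' and stop

Collecting: FIRST(Y) = { 'n', 'num', ε }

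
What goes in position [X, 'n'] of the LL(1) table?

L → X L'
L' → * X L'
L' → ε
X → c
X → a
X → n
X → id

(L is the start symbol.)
X → n

To find M[X, 'n'], we find productions for X where 'n' is in the predict set (PREDICT(N → α) = (FIRST(α) \ {ε}) ∪ (FOLLOW(N) if α ⇒* ε)).

X → c: PREDICT = { 'c' }
X → a: PREDICT = { 'a' }
X → n: PREDICT = { 'n' }
  'n' is in predict set, so this production goes in M[X, 'n']
X → id: PREDICT = { 'id' }

M[X, 'n'] = X → n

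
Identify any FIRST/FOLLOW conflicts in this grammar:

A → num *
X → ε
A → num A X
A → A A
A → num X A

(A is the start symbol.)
A FIRST/FOLLOW conflict occurs when a non-terminal N has a nullable alternative N → β (β ⇒* ε) and another alternative N → α with FIRST(α) ∩ FOLLOW(N) ≠ ∅: on such a lookahead the parser cannot decide between expanding α and letting N vanish via β.

Nullable non-terminals: X.
X has a nullable alternative but only one production, so nothing to check.

A has no nullable alternative, so no FIRST/FOLLOW check is needed there.

No FIRST/FOLLOW conflicts found.

Answer: No FIRST/FOLLOW conflicts.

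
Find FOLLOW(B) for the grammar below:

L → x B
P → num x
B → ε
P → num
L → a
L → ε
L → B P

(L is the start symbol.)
In L → x B: B is at the end, add FOLLOW(L)
In L → B P: B is followed by P, add FIRST(P) \ {ε} = { 'num' }

The FOLLOW sets referred to above (computed the same way, to a fixed point):
  FOLLOW(L) = { $ }

Taking the union: FOLLOW(B) = { $, 'num' }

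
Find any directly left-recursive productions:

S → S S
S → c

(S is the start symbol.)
Direct left recursion occurs when N → N α for some non-terminal N (the right-hand side begins with the left-hand side itself).

S → S S: LEFT RECURSIVE (starts with S)
S → c: starts with c

The grammar has direct left recursion on: S.

Answer: Yes, S is left-recursive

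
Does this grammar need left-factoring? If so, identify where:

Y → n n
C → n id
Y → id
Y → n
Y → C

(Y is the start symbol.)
Yes, Y has productions with common prefix 'n'

Left-factoring is needed when two productions for the same non-terminal
share a common prefix on the right-hand side.

Productions for Y:
  Y → n n
  Y → id
  Y → n
  Y → C

Found common prefix 'n' in productions for Y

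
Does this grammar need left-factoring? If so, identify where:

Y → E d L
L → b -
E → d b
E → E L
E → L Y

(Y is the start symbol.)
No, left-factoring is not needed

Left-factoring is needed when two productions for the same non-terminal
share a common prefix on the right-hand side.

Productions for E:
  E → d b
  E → E L
  E → L Y

No common prefixes found.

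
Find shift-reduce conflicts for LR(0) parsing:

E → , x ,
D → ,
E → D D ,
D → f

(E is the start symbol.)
A shift-reduce conflict occurs when an LR(0) state has both:
  - a complete (reduce) item [A → α .] (dot at the end), and
  - a shift item [B → β . c γ] (dot before a terminal).

Augment with E' → E and build the canonical LR(0) collection (I0 = CLOSURE({[E' → . E]}), then GOTO on every symbol after a dot until no new states appear). It has 10 states:
  I0: { [D → . ,], [D → . f], [E → . , x ,], [E → . D D ,], [E' → . E] }  — shift
  I1: { [D → , .], [E → , . x ,] }  — shift, reduce
  I2: { [D → . ,], [D → . f], [E → D . D ,] }  — shift
  I3: { [E' → E .] }  — accept
  I4: { [D → f .] }  — reduce
  I5: { [D → , .] }  — reduce
  I6: { [E → D D . ,] }  — shift
  I7: { [E → D D , .] }  — reduce
  I8: { [E → , x . ,] }  — shift
  I9: { [E → , x , .] }  — reduce

I1 contains reduce item [D → , .] and shift item [E → , . x ,] — shift-reduce conflict.

Answer: Yes — I1: [D → , .] vs [E → , . x ,]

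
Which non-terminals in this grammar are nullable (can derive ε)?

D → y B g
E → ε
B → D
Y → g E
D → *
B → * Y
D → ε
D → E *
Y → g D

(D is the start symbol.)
{ 'B', 'D', 'E' }

A non-terminal is nullable if it can derive ε (the empty string): either it has an ε-production, or it has a production whose right-hand side consists entirely of nullable non-terminals.

ε-productions: E → ε, D → ε
So E, D are immediately nullable.
B → D: every symbol on the right is nullable, so B is nullable too.
No further non-terminal can be added: every production for the remaining non-terminals contains a terminal or a non-nullable non-terminal.
Nullable = { 'B', 'D', 'E' }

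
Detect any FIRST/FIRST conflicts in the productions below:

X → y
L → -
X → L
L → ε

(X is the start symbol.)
FIRST sets of the non-terminals at (or reachable through a nullable prefix from) the front of some alternative:
  FIRST(L) = { '-', ε }

Productions for X:
  X → y: FIRST = { 'y' }
  X → L: FIRST = { '-', ε }
Productions for L:
  L → -: FIRST = { '-' }
  L → ε: FIRST = { ε }

All alternatives of each non-terminal have pairwise disjoint FIRST sets.

Answer: No FIRST/FIRST conflicts.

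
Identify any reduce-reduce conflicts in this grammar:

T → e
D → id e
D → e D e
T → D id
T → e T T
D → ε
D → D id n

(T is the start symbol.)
Yes — I3: [D → .] vs [T → e .]

Augment with T' → T and build the canonical LR(0) collection (I0 = CLOSURE({[T' → . T]}), then GOTO on every symbol after a dot until no new states appear). It has 12 states:
  I0: { [D → . D id n], [D → . e D e], [D → . id e], [D → .], [T → . D id], [T → . e T T], [T → . e], [T' → . T] }  — shift, reduce
  I1: { [D → D . id n], [T → D . id] }  — shift
  I2: { [T' → T .] }  — accept
  I3: { [D → . D id n], [D → . e D e], [D → . id e], [D → .], [D → e . D e], [T → . D id], [T → . e T T], [T → . e], [T → e . T T], [T → e .] }  — shift, 2 reduces
  I4: { [D → id . e] }  — shift
  I5: { [D → id e .] }  — reduce
  I6: { [D → D . id n], [D → e D . e], [T → D . id] }  — shift
  I7: { [D → . D id n], [D → . e D e], [D → . id e], [D → .], [T → . D id], [T → . e T T], [T → . e], [T → e T . T] }  — shift, reduce
  I8: { [T → e T T .] }  — reduce
  I9: { [D → e D e .] }  — reduce
  I10: { [D → D id . n], [T → D id .] }  — shift, reduce
  I11: { [D → D id n .] }  — reduce

I3 contains complete items [D → .], [T → e .] — reduce-reduce conflict.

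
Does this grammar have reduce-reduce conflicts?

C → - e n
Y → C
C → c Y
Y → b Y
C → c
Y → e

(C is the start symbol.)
No reduce-reduce conflicts

A reduce-reduce conflict occurs when an LR(0) state has two complete items [A → α .] and [B → β .] — both call for a reduction, and with no lookahead the parser cannot choose between them.

Augment with C' → C and build the canonical LR(0) collection (I0 = CLOSURE({[C' → . C]}), then GOTO on every symbol after a dot until no new states appear). It has 11 states:
  I0: { [C → . - e n], [C → . c Y], [C → . c], [C' → . C] }  — shift
  I1: { [C → - . e n] }  — shift
  I2: { [C' → C .] }  — accept
  I3: { [C → . - e n], [C → . c Y], [C → . c], [C → c . Y], [C → c .], [Y → . C], [Y → . b Y], [Y → . e] }  — shift, reduce
  I4: { [Y → C .] }  — reduce
  I5: { [C → c Y .] }  — reduce
  I6: { [C → . - e n], [C → . c Y], [C → . c], [Y → . C], [Y → . b Y], [Y → . e], [Y → b . Y] }  — shift
  I7: { [Y → e .] }  — reduce
  I8: { [Y → b Y .] }  — reduce
  I9: { [C → - e . n] }  — shift
  I10: { [C → - e n .] }  — reduce

No state contains more than one complete item.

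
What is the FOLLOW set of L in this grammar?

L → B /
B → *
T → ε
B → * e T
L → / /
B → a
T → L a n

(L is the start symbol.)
To compute FOLLOW(L), find every occurrence of L on a right-hand side N → α L β: add FIRST(β) \ {ε}, and if β is empty or nullable also add FOLLOW(N). Iterate to a fixed point.

L is the start symbol, so $ ∈ FOLLOW(L).
In T → L a n: L is followed by a n, add FIRST(a n) \ {ε} = { 'a' }

Taking the union: FOLLOW(L) = { $, 'a' }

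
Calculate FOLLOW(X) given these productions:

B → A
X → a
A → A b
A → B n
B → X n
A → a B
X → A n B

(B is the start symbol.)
To compute FOLLOW(X), find every occurrence of X on a right-hand side N → α X β: add FIRST(β) \ {ε}, and if β is empty or nullable also add FOLLOW(N). Iterate to a fixed point.

In B → X n: X is followed by n, add FIRST(n) \ {ε} = { 'n' }

Taking the union: FOLLOW(X) = { 'n' }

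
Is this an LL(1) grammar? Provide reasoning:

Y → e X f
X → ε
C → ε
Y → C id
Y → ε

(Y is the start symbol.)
A grammar is LL(1) if for each non-terminal N with multiple productions, the predict sets of those productions are pairwise disjoint, where PREDICT(N → α) = (FIRST(α) \ {ε}) ∪ (FOLLOW(N) if α ⇒* ε).

Relevant sets:
  FIRST(C) = { ε }
  FOLLOW(Y) = { $ }

For Y:
  PREDICT(Y → e X f) = { 'e' }
  PREDICT(Y → C id) = { 'id' }
  PREDICT(Y → ε) = { $ }
X, C have a single production, so nothing to check there.

All predict sets are disjoint. The grammar IS LL(1).

Answer: Yes, the grammar is LL(1).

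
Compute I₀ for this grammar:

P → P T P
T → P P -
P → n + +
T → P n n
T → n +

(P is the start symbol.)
First, augment the grammar with P' → P
I₀ = CLOSURE({ [P' → . P] }):
  [P' → . P] has the dot before P: add [P → . P T P], [P → . n + +]
No further items can be added.

I₀ = { [P → . P T P], [P → . n + +], [P' → . P] }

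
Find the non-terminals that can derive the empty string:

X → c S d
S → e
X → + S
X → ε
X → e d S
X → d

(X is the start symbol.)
A non-terminal is nullable if it can derive ε (the empty string): either it has an ε-production, or it has a production whose right-hand side consists entirely of nullable non-terminals.

ε-productions: X → ε
So X is immediately nullable.
No further non-terminal can be added: every production for the remaining non-terminals contains a terminal or a non-nullable non-terminal.
Nullable = { 'X' }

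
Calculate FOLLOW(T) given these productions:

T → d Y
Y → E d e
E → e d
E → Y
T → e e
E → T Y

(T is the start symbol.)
{ $, 'd', 'e' }

To compute FOLLOW(T), find every occurrence of T on a right-hand side N → α T β: add FIRST(β) \ {ε}, and if β is empty or nullable also add FOLLOW(N). Iterate to a fixed point.

T is the start symbol, so $ ∈ FOLLOW(T).
In E → T Y: T is followed by Y, add FIRST(Y) \ {ε} = { 'd', 'e' }

Taking the union: FOLLOW(T) = { $, 'd', 'e' }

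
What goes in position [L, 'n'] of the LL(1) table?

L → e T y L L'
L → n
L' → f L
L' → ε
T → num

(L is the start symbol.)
To find M[L, 'n'], we find productions for L where 'n' is in the predict set (PREDICT(N → α) = (FIRST(α) \ {ε}) ∪ (FOLLOW(N) if α ⇒* ε)).

L → e T y L L': PREDICT = { 'e' }
L → n: PREDICT = { 'n' }
  'n' is in predict set, so this production goes in M[L, 'n']

M[L, 'n'] = L → n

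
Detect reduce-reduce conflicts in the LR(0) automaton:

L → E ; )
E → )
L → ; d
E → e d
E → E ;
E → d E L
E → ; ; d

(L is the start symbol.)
No reduce-reduce conflicts

Augment with L' → L and build the canonical LR(0) collection (I0 = CLOSURE({[L' → . L]}), then GOTO on every symbol after a dot until no new states appear). It has 17 states:
  I0: { [E → . )], [E → . ; ; d], [E → . E ;], [E → . d E L], [E → . e d], [L → . ; d], [L → . E ; )], [L' → . L] }  — shift
  I1: { [E → ) .] }  — reduce
  I2: { [E → ; . ; d], [L → ; . d] }  — shift
  I3: { [E → E . ;], [L → E . ; )] }  — shift
  I4: { [L' → L .] }  — accept
  I5: { [E → . )], [E → . ; ; d], [E → . E ;], [E → . d E L], [E → . e d], [E → d . E L] }  — shift
  I6: { [E → e . d] }  — shift
  I7: { [E → e d .] }  — reduce
  I8: { [E → ; . ; d] }  — shift
  I9: { [E → . )], [E → . ; ; d], [E → . E ;], [E → . d E L], [E → . e d], [E → E . ;], [E → d E . L], [L → . ; d], [L → . E ; )] }  — shift
  I10: { [E → ; . ; d], [E → E ; .], [L → ; . d] }  — shift, reduce
  I11: { [E → d E L .] }  — reduce
  I12: { [E → ; ; . d] }  — shift
  I13: { [L → ; d .] }  — reduce
  I14: { [E → ; ; d .] }  — reduce
  I15: { [E → E ; .], [L → E ; . )] }  — shift, reduce
  I16: { [L → E ; ) .] }  — reduce

No state contains more than one complete item.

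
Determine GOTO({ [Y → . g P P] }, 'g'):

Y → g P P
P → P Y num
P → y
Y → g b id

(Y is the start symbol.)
{ [P → . P Y num], [P → . y], [Y → g . P P] }

GOTO(I, 'g') = CLOSURE({ [A → αX.β] : [A → α.Xβ] ∈ I, X = 'g' })

Items with dot before 'g', with the dot advanced:
  [Y → . g P P] → [Y → g . P P]
Closure of the advanced items:
  [Y → g . P P] has the dot before P: add [P → . P Y num], [P → . y]

GOTO = { [P → . P Y num], [P → . y], [Y → g . P P] }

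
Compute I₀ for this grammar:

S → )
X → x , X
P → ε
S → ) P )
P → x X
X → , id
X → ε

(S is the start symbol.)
{ [S → . ) P )], [S → . )], [S' → . S] }

First, augment the grammar with S' → S
I₀ = CLOSURE({ [S' → . S] }):
  [S' → . S] has the dot before S: add [S → . )], [S → . ) P )]
No further items can be added.

I₀ = { [S → . ) P )], [S → . )], [S' → . S] }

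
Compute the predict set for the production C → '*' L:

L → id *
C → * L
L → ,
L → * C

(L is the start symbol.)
{ '*' }

PREDICT(C → '*' L) = (FIRST(RHS) \ {ε}) ∪ (FOLLOW(C) if ε ∈ FIRST(RHS), i.e. RHS ⇒* ε)
FIRST('*' L) = { '*' }
ε ∉ FIRST('*' L), so FOLLOW(C) is not added.
PREDICT(C → '*' L) = { '*' }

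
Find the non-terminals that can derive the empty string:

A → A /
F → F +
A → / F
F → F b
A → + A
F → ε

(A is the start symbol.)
{ 'F' }

A non-terminal is nullable if it can derive ε (the empty string): either it has an ε-production, or it has a production whose right-hand side consists entirely of nullable non-terminals.

ε-productions: F → ε
So F is immediately nullable.
No further non-terminal can be added: every production for the remaining non-terminals contains a terminal or a non-nullable non-terminal.
Nullable = { 'F' }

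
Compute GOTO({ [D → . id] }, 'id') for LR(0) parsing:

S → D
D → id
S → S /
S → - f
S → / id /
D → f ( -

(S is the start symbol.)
GOTO(I, 'id') = CLOSURE({ [A → αX.β] : [A → α.Xβ] ∈ I, X = 'id' })

Items with dot before 'id', with the dot advanced:
  [D → . id] → [D → id .]
Closure adds nothing (no advanced item has the dot before a non-terminal).

GOTO = { [D → id .] }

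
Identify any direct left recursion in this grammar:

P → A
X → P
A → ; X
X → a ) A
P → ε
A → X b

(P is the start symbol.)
No direct left recursion

Direct left recursion occurs when N → N α for some non-terminal N (the right-hand side begins with the left-hand side itself).

P → A: starts with A
X → P: starts with P
A → ; X: starts with ';'
X → a ) A: starts with a
P → ε: starts with ε
A → X b: starts with X

No direct left recursion found.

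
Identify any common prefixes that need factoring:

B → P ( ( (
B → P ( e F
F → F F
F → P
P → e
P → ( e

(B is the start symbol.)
Yes, B has productions with common prefix 'P ('

Left-factoring is needed when two productions for the same non-terminal
share a common prefix on the right-hand side.

Productions for B:
  B → P ( ( (
  B → P ( e F
Productions for F:
  F → F F
  F → P
Productions for P:
  P → e
  P → ( e

Found common prefix 'P (' in productions for B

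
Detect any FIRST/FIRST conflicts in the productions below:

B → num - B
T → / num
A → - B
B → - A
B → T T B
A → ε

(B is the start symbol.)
FIRST sets of the non-terminals at (or reachable through a nullable prefix from) the front of some alternative:
  FIRST(T) = { '/' }

Productions for B:
  B → num - B: FIRST = { 'num' }
  B → - A: FIRST = { '-' }
  B → T T B: FIRST = { '/' }
Productions for A:
  A → - B: FIRST = { '-' }
  A → ε: FIRST = { ε }
T has only one production, so no FIRST/FIRST conflict is possible there.

All alternatives of each non-terminal have pairwise disjoint FIRST sets.

Answer: No FIRST/FIRST conflicts.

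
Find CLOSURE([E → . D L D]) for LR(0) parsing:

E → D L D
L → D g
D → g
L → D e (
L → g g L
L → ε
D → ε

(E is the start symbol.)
To compute CLOSURE, for each item [A → α.Bβ] where B is a non-terminal, add [B → .γ] for all productions B → γ; repeat for the newly added items until nothing changes.

Start with: [E → . D L D]
  [E → . D L D] has the dot before D: add [D → . g], [D → .]
No further items can be added.

CLOSURE = { [D → . g], [D → .], [E → . D L D] }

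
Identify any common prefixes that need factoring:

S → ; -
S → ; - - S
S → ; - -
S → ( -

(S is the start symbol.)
Left-factoring is needed when two productions for the same non-terminal
share a common prefix on the right-hand side.

Productions for S:
  S → ; -
  S → ; - - S
  S → ; - -
  S → ( -

Found common prefix '; -' in productions for S

Answer: Yes, S has productions with common prefix '; -'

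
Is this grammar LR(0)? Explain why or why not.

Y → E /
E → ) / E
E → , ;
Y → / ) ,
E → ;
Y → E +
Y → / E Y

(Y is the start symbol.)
Yes, the grammar is LR(0)

A grammar is LR(0) if no state in the canonical LR(0) collection has:
  - both a shift item (dot before a terminal) and a complete item (shift-reduce conflict), or
  - two or more complete items (reduce-reduce conflict; the accept item [Y' → Y .] counts as a complete item here).

Augment with Y' → Y and build the canonical LR(0) collection (I0 = CLOSURE({[Y' → . Y]}), then GOTO on every symbol after a dot until no new states appear). It has 16 states:
  I0: { [E → . ) / E], [E → . , ;], [E → . ;], [Y → . / ) ,], [Y → . / E Y], [Y → . E +], [Y → . E /], [Y' → . Y] }  — shift
  I1: { [E → ) . / E] }  — shift
  I2: { [E → , . ;] }  — shift
  I3: { [E → . ) / E], [E → . , ;], [E → . ;], [Y → / . ) ,], [Y → / . E Y] }  — shift
  I4: { [E → ; .] }  — reduce
  I5: { [Y → E . +], [Y → E . /] }  — shift
  I6: { [Y' → Y .] }  — accept
  I7: { [Y → E + .] }  — reduce
  I8: { [Y → E / .] }  — reduce
  I9: { [E → ) . / E], [Y → / ) . ,] }  — shift
  I10: { [E → . ) / E], [E → . , ;], [E → . ;], [Y → . / ) ,], [Y → . / E Y], [Y → . E +], [Y → . E /], [Y → / E . Y] }  — shift
  I11: { [Y → / E Y .] }  — reduce
  I12: { [Y → / ) , .] }  — reduce
  I13: { [E → ) / . E], [E → . ) / E], [E → . , ;], [E → . ;] }  — shift
  I14: { [E → ) / E .] }  — reduce
  I15: { [E → , ; .] }  — reduce

Every state is either a pure shift/goto state or contains exactly one complete item and nothing to shift — no conflicts. The grammar is LR(0).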